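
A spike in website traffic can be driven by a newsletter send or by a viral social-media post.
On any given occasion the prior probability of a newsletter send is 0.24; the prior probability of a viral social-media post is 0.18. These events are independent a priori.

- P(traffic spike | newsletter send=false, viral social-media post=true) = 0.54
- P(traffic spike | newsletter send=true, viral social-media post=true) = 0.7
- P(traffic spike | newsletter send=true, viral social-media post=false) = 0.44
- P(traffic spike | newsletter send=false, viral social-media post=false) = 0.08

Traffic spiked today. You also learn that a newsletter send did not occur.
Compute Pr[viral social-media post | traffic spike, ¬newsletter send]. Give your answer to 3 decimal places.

Pr[viral social-media post | traffic spike, ¬newsletter send] ≈ 0.597

P(traffic spike | ¬newsletter send) = 0.08·0.82 + 0.54·0.18 = 0.065600 + 0.097200 = 0.162800
The viral social-media post-present share is 0.54·0.18 = 0.097200.
So P(viral social-media post | traffic spike, ¬newsletter send) = 0.097200/0.162800 ≈ 0.597.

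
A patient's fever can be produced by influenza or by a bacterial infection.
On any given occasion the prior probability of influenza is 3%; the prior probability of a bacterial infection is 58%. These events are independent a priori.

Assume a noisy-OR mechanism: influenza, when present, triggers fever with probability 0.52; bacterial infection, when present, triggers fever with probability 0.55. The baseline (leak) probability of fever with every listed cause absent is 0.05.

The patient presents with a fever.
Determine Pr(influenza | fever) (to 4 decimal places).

Pr(influenza | fever) ≈ 0.0570

Under noisy-OR, P(fever | causes) = 1 − (1−0.05)·∏(1−qᵢ) over the active causes.
Numerator (weight on configurations with influenza): 0.006854 + 0.013830 = 0.020684
Denominator P(fever): 0.05*0.97*0.42 + 0.5725*0.97*0.58 + 0.544*0.03*0.42 + 0.7948*0.03*0.58 = 0.363142
Posterior = 0.020684 / 0.363142 ≈ 0.0570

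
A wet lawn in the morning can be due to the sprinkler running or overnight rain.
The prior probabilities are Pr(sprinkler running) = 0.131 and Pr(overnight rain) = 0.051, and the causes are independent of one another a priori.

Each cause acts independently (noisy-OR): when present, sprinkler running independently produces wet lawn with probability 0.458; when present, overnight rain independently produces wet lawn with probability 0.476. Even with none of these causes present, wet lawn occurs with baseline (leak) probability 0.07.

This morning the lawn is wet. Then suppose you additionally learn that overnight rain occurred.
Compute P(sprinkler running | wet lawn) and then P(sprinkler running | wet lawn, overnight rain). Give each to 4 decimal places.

Under noisy-OR, P(wet lawn | causes) = 1 − (1−0.07)·∏(1−qᵢ) over the active causes.
For the numerator, keep only sprinkler running=true terms: 0.061655 + 0.004916 = 0.066571
Normalizer over all consistent configurations: 0.07×0.869×0.949 + 0.51268×0.869×0.051 + 0.49594×0.131×0.949 + 0.735873×0.131×0.051 = 0.147020
Posterior = 0.066571 / 0.147020 ≈ 0.4528

Now also conditioning on overnight rain=true:
For the numerator, keep only sprinkler running=true terms: 0.735873*0.131 = 0.096399
The normalizing constant is 0.51268*0.869 + 0.735873*0.131 = 0.541918
Posterior = 0.096399 / 0.541918 ≈ 0.1779

P(sprinkler running | wet lawn) ≈ 0.4528; P(sprinkler running | wet lawn, overnight rain) ≈ 0.1779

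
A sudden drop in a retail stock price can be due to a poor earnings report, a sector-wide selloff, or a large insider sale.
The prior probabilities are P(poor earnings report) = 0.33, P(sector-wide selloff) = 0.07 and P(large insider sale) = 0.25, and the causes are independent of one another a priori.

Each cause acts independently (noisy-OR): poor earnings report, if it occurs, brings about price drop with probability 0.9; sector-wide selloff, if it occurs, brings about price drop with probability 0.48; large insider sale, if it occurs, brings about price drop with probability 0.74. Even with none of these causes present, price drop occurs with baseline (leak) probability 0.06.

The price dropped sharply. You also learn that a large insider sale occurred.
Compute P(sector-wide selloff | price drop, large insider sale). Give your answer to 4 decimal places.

Under noisy-OR, P(price drop | causes) = 1 − (1−0.06)·∏(1−qᵢ) over the active causes.
For the numerator, keep only sector-wide selloff=true terms: 0.040940 + 0.022806 = 0.063746
Denominator P(price drop | large insider sale): 0.7556×0.67×0.93 + 0.872912×0.67×0.07 + 0.97556×0.33×0.93 + 0.987291×0.33×0.07 = 0.833959
P(sector-wide selloff | price drop, large insider sale) = 0.063746/0.833959 ≈ 0.0764

P(sector-wide selloff | price drop, large insider sale) ≈ 0.0764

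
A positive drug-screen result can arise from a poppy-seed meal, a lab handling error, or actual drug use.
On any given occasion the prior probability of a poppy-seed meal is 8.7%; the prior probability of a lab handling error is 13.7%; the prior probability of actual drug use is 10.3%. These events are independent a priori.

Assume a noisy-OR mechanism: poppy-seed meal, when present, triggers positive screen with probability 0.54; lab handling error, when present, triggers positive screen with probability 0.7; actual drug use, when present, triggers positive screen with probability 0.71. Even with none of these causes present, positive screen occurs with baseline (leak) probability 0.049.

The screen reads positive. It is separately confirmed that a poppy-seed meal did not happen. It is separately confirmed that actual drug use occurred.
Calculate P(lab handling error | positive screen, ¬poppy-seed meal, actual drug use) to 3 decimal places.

P(lab handling error | positive screen, ¬poppy-seed meal, actual drug use) ≈ 0.167

Under noisy-OR, P(positive screen | causes) = 1 − (1−0.049)·∏(1−qᵢ) over the active causes.
P(positive screen | ¬poppy-seed meal, actual drug use) = 0.72421·0.863 + 0.917263·0.137 = 0.624993 + 0.125665 = 0.750658
Of this, 0.125665 comes from 0.917263·0.137 (the lab handling error=true cases).
So P(lab handling error | positive screen, ¬poppy-seed meal, actual drug use) = 0.125665/0.750658 ≈ 0.167.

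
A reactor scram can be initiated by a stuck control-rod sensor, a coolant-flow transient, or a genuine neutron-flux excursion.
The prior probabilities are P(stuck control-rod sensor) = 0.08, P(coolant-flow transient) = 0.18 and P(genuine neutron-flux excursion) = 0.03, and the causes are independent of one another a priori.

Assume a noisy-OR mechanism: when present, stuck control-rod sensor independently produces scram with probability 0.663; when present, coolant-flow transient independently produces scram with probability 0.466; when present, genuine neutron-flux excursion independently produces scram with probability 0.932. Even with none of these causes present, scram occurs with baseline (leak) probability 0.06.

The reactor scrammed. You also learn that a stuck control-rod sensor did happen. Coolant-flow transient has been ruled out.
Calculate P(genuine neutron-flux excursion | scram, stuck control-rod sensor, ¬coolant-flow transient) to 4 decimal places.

P(genuine neutron-flux excursion | scram, stuck control-rod sensor, ¬coolant-flow transient) ≈ 0.0424

Under noisy-OR, P(scram | causes) = 1 − (1−0.06)·∏(1−qᵢ) over the active causes.
P(scram | stuck control-rod sensor, ¬coolant-flow transient) = 0.68322×0.97 + 0.978459×0.03 = 0.662723 + 0.029354 = 0.692077
Of this, 0.029354 comes from 0.978459×0.03 (the genuine neutron-flux excursion=true cases).
Hence the posterior is 0.029354/0.692077 ≈ 0.0424.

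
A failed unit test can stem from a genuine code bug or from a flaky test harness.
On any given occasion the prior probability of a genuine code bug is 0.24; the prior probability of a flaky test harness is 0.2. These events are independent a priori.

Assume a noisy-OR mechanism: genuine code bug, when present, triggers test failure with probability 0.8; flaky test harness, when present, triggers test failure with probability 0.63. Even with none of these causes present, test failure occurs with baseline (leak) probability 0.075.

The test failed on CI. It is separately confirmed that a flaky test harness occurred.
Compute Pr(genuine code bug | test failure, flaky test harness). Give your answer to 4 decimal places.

Pr(genuine code bug | test failure, flaky test harness) ≈ 0.3090

Under noisy-OR, P(test failure | causes) = 1 − (1−0.075)·∏(1−qᵢ) over the active causes.
P(test failure | flaky test harness) = 0.65775·0.76 + 0.93155·0.24 = 0.499890 + 0.223572 = 0.723462
Of this, 0.223572 comes from 0.93155·0.24 (the genuine code bug=true cases).
Hence the posterior is 0.223572/0.723462 ≈ 0.3090.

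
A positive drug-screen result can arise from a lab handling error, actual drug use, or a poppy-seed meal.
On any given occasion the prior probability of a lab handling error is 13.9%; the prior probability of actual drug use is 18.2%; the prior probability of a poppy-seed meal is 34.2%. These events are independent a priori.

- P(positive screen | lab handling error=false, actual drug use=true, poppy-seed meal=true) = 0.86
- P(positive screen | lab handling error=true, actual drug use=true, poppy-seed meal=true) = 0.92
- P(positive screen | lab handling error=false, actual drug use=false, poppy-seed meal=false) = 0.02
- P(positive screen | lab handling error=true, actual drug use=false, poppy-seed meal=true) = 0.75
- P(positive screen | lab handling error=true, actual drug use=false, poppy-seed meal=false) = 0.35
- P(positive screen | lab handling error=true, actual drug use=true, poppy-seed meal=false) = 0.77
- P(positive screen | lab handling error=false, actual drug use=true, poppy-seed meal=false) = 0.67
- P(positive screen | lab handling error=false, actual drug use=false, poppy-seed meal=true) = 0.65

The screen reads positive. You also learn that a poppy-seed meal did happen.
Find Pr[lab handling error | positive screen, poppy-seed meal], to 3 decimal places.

For the numerator, keep only lab handling error=true terms: 0.085277 + 0.023274 = 0.108551
Normalizer over all consistent configurations: 0.65·0.861·0.818 + 0.86·0.861·0.182 + 0.75·0.139·0.818 + 0.92·0.139·0.182 = 0.701109
P(lab handling error | positive screen, poppy-seed meal) = 0.108551/0.701109 ≈ 0.155

Pr[lab handling error | positive screen, poppy-seed meal] ≈ 0.155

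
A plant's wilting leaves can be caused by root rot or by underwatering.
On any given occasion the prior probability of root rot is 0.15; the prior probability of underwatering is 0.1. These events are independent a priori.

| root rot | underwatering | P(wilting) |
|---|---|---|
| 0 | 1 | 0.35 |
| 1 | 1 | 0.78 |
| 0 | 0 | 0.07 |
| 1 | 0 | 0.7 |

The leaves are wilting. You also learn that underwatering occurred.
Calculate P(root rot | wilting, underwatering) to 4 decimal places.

P(root rot | wilting, underwatering) ≈ 0.2823

Weight on root rot=true, given the evidence: 0.78·0.15 = 0.117000
Normalizer over all consistent configurations: 0.35·0.85 + 0.78·0.15 = 0.414500
Posterior = 0.117000 / 0.414500 ≈ 0.2823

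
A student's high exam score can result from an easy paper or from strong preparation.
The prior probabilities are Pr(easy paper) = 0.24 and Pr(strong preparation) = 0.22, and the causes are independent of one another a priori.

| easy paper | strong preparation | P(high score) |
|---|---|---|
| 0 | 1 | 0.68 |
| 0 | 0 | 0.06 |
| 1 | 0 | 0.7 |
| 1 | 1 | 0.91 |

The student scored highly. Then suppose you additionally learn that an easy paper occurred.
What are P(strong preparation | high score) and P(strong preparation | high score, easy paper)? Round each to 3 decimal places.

P(strong preparation | high score) ≈ 0.493; P(strong preparation | high score, easy paper) ≈ 0.268

By total probability over the 4 (easy paper, strong preparation) configurations:
  P(high score) = 0.06×0.76×0.78 + 0.68×0.76×0.22 + 0.7×0.24×0.78 + 0.91×0.24×0.22
        = 0.035568 + 0.113696 + 0.131040 + 0.048048 = 0.328352
Configurations with strong preparation contribute 0.161744, so
  P(strong preparation | high score) = 0.161744 / 0.328352 ≈ 0.493

With the extra evidence:
P(high score | easy paper) = 0.7×0.78 + 0.91×0.22 = 0.546000 + 0.200200 = 0.746200
The strong preparation-present share is 0.91×0.22 = 0.200200.
So P(strong preparation | high score, easy paper) = 0.200200/0.746200 ≈ 0.268.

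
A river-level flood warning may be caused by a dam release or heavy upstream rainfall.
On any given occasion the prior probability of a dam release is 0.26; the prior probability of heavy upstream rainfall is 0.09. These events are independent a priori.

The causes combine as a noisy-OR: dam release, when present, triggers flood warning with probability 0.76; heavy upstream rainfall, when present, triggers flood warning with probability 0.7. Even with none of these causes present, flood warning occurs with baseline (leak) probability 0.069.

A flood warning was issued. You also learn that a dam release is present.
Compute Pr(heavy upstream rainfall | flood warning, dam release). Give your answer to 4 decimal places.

Pr(heavy upstream rainfall | flood warning, dam release) ≈ 0.1062

Under noisy-OR, P(flood warning | causes) = 1 − (1−0.069)·∏(1−qᵢ) over the active causes.
For the numerator, keep only heavy upstream rainfall=true terms: 0.932968·0.09 = 0.083967
The normalizing constant is 0.77656·0.91 + 0.932968·0.09 = 0.790637
Posterior = 0.083967 / 0.790637 ≈ 0.1062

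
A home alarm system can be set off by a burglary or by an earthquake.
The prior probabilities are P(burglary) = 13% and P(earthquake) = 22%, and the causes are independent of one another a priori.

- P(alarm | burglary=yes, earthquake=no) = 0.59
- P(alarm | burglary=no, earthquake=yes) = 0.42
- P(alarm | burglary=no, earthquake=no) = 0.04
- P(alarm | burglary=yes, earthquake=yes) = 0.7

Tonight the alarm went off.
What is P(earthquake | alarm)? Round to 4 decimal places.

Weight on earthquake=true, given the evidence: 0.080388 + 0.020020 = 0.100408
The normalizing constant is 0.04·0.87·0.78 + 0.42·0.87·0.22 + 0.59·0.13·0.78 + 0.7·0.13·0.22 = 0.187378
Posterior = 0.100408 / 0.187378 ≈ 0.5359

P(earthquake | alarm) ≈ 0.5359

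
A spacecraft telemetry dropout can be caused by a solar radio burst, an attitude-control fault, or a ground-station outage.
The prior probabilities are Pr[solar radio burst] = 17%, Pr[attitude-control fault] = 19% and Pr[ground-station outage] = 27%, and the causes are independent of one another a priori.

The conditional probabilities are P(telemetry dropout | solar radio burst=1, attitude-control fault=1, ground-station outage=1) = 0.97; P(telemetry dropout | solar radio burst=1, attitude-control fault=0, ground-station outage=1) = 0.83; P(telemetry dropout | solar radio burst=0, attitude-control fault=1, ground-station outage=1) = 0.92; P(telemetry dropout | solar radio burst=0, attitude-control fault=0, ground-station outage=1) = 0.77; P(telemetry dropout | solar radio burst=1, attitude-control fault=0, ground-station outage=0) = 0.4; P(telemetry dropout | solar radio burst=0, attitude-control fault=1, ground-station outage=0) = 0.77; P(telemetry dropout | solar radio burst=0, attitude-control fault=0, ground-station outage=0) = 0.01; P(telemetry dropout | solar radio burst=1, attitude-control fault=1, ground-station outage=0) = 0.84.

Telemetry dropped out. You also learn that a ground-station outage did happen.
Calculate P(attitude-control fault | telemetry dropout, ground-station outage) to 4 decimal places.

By total probability over the 4 (solar radio burst, attitude-control fault) configurations:
  P(telemetry dropout | ground-station outage) = 0.77*0.83*0.81 + 0.92*0.83*0.19 + 0.83*0.17*0.81 + 0.97*0.17*0.19
        = 0.517671 + 0.145084 + 0.114291 + 0.031331 = 0.808377
Configurations with attitude-control fault contribute 0.176415, so
  P(attitude-control fault | telemetry dropout, ground-station outage) = 0.176415 / 0.808377 ≈ 0.2182

P(attitude-control fault | telemetry dropout, ground-station outage) ≈ 0.2182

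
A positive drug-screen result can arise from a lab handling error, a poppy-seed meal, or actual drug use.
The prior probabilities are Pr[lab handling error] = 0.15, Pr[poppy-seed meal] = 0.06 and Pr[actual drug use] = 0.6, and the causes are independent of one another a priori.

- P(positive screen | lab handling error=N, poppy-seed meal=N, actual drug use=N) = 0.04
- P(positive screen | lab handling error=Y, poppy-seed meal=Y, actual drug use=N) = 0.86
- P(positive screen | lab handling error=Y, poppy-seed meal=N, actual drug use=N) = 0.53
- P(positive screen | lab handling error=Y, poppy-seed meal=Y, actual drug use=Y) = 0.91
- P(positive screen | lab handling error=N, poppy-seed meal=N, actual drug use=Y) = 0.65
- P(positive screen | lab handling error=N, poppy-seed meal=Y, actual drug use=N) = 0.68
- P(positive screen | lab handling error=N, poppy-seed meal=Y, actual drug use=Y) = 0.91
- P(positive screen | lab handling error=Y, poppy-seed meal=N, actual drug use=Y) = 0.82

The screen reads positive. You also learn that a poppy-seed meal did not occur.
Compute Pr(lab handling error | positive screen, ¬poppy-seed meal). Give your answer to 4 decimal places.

Pr(lab handling error | positive screen, ¬poppy-seed meal) ≈ 0.2343

P(positive screen | ¬poppy-seed meal) = 0.04*0.85*0.4 + 0.65*0.85*0.6 + 0.53*0.15*0.4 + 0.82*0.15*0.6 = 0.013600 + 0.331500 + 0.031800 + 0.073800 = 0.450700
Restricting to configurations with lab handling error present: 0.031800 + 0.073800 = 0.105600.
P(lab handling error | positive screen, ¬poppy-seed meal) = 0.105600 / 0.450700 ≈ 0.2343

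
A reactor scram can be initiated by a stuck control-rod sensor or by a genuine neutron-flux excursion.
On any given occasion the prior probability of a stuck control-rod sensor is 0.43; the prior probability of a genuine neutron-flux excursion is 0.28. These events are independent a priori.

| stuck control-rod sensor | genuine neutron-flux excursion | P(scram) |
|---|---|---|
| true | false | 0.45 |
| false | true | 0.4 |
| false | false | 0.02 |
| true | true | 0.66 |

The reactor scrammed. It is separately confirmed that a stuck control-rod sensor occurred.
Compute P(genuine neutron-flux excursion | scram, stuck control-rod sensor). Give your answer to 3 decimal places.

P(genuine neutron-flux excursion | scram, stuck control-rod sensor) ≈ 0.363

For the numerator, keep only genuine neutron-flux excursion=true terms: 0.66·0.28 = 0.184800
Denominator P(scram | stuck control-rod sensor): 0.45·0.72 + 0.66·0.28 = 0.508800
Posterior = 0.184800 / 0.508800 ≈ 0.363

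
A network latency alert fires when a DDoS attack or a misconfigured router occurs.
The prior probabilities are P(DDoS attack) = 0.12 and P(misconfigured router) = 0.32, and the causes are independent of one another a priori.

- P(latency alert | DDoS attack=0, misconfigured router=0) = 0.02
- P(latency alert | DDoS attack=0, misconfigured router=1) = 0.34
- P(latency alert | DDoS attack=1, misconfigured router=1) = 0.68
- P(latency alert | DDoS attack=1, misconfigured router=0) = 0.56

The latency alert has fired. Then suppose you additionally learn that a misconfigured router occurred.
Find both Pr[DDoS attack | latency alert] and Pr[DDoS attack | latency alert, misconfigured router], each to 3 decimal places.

Pr[DDoS attack | latency alert] ≈ 0.400; Pr[DDoS attack | latency alert, misconfigured router] ≈ 0.214

For the numerator, keep only DDoS attack=true terms: 0.045696 + 0.026112 = 0.071808
The normalizing constant is 0.02*0.88*0.68 + 0.34*0.88*0.32 + 0.56*0.12*0.68 + 0.68*0.12*0.32 = 0.179520
P(DDoS attack | latency alert) = 0.071808/0.179520 ≈ 0.400

Now condition on the additional information:
Numerator (weight on configurations with DDoS attack): 0.68*0.12 = 0.081600
Denominator P(latency alert | misconfigured router): 0.34*0.88 + 0.68*0.12 = 0.380800
P(DDoS attack | latency alert, misconfigured router) = 0.081600/0.380800 ≈ 0.214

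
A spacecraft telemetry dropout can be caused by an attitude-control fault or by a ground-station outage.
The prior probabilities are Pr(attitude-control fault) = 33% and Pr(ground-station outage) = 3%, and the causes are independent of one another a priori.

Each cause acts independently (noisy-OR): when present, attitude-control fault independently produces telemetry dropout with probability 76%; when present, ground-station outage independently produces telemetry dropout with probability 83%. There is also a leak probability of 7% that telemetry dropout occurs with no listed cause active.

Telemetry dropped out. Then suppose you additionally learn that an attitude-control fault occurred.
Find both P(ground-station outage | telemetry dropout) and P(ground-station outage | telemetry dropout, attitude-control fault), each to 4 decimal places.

P(ground-station outage | telemetry dropout) ≈ 0.0825; P(ground-station outage | telemetry dropout, attitude-control fault) ≈ 0.0369

Under noisy-OR, P(telemetry dropout | causes) = 1 − (1−0.07)·∏(1−qᵢ) over the active causes.
Numerator (weight on configurations with ground-station outage): 0.016922 + 0.009524 = 0.026446
Normalizer over all consistent configurations: 0.07*0.67*0.97 + 0.8419*0.67*0.03 + 0.7768*0.33*0.97 + 0.962056*0.33*0.03 = 0.320593
Posterior = 0.026446 / 0.320593 ≈ 0.0825

With the extra evidence:
Sum P(telemetry dropout|·) weighted by the priors over both values of ground-station outage:
  P(telemetry dropout | attitude-control fault) = 0.7768·0.97 + 0.962056·0.03
        = 0.753496 + 0.028862 = 0.782358
Keeping only the ground-station outage-present terms gives 0.028862, so
  P(ground-station outage | telemetry dropout, attitude-control fault) = 0.028862 / 0.782358 ≈ 0.0369
Conditioning on attitude-control fault lowers the posterior on ground-station outage: the classic explaining-away effect in a common-effect structure.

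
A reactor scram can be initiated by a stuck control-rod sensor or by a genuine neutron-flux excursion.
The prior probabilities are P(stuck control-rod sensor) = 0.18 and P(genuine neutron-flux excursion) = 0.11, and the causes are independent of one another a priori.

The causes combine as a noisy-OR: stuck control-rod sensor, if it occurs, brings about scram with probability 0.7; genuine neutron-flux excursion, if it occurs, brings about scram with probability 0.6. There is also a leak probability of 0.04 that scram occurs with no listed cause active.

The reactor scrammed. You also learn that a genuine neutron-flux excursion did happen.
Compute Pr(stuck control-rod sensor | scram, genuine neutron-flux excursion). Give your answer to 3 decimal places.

Pr(stuck control-rod sensor | scram, genuine neutron-flux excursion) ≈ 0.240

Under noisy-OR, P(scram | causes) = 1 − (1−0.04)·∏(1−qᵢ) over the active causes.
For the numerator, keep only stuck control-rod sensor=true terms: 0.8848·0.18 = 0.159264
Normalizer over all consistent configurations: 0.616·0.82 + 0.8848·0.18 = 0.664384
Posterior = 0.159264 / 0.664384 ≈ 0.240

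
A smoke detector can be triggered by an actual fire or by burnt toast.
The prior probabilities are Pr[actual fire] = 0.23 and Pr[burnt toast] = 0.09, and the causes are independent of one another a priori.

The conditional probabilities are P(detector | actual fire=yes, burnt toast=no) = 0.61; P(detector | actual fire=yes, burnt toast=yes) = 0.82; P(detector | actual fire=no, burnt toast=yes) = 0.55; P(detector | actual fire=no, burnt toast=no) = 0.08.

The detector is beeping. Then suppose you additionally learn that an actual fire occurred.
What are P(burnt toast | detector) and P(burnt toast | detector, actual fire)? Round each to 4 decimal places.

P(burnt toast | detector) ≈ 0.2307; P(burnt toast | detector, actual fire) ≈ 0.1173

Sum P(detector|·) weighted by the priors over the 4 (actual fire, burnt toast) configurations:
  P(detector) = 0.08×0.77×0.91 + 0.55×0.77×0.09 + 0.61×0.23×0.91 + 0.82×0.23×0.09
        = 0.056056 + 0.038115 + 0.127673 + 0.016974 = 0.238818
Configurations with burnt toast contribute 0.055089, so
  P(burnt toast | detector) = 0.055089 / 0.238818 ≈ 0.2307

Now condition on the additional information:
For the numerator, keep only burnt toast=true terms: 0.82·0.09 = 0.073800
The normalizing constant is 0.61·0.91 + 0.82·0.09 = 0.628900
Posterior = 0.073800 / 0.628900 ≈ 0.1173
— actual fire explains away the evidence for burnt toast.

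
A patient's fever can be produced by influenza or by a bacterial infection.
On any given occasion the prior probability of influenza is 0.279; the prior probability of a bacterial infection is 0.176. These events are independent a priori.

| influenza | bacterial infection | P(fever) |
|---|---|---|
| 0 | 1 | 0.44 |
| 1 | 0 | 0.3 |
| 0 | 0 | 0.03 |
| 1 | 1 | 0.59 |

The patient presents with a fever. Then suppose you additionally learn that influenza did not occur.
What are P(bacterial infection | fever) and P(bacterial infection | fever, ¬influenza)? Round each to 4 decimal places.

For the numerator, keep only bacterial infection=true terms: 0.055834 + 0.028971 = 0.084805
The normalizing constant is 0.03·0.721·0.824 + 0.44·0.721·0.176 + 0.3·0.279·0.824 + 0.59·0.279·0.176 = 0.171597
P(bacterial infection | fever) = 0.084805/0.171597 ≈ 0.4942

Now condition on the additional information:
Sum P(fever|·) weighted by the priors over both values of bacterial infection:
  P(fever | ¬influenza) = 0.03·0.824 + 0.44·0.176
        = 0.024720 + 0.077440 = 0.102160
Keeping only the bacterial infection-present terms gives 0.077440, so
  P(bacterial infection | fever, ¬influenza) = 0.077440 / 0.102160 ≈ 0.7580
With influenza excluded, bacterial infection must carry more of the explanatory weight for the fever.

P(bacterial infection | fever) ≈ 0.4942; P(bacterial infection | fever, ¬influenza) ≈ 0.7580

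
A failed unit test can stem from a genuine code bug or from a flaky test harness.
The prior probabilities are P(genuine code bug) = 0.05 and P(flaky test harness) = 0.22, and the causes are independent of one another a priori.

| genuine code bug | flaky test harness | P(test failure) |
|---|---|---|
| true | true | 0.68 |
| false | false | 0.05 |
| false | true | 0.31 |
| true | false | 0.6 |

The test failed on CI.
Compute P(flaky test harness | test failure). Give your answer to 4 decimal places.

Numerator (weight on configurations with flaky test harness): 0.064790 + 0.007480 = 0.072270
The normalizing constant is 0.05×0.95×0.78 + 0.31×0.95×0.22 + 0.6×0.05×0.78 + 0.68×0.05×0.22 = 0.132720
P(flaky test harness | test failure) = 0.072270/0.132720 ≈ 0.5445

P(flaky test harness | test failure) ≈ 0.5445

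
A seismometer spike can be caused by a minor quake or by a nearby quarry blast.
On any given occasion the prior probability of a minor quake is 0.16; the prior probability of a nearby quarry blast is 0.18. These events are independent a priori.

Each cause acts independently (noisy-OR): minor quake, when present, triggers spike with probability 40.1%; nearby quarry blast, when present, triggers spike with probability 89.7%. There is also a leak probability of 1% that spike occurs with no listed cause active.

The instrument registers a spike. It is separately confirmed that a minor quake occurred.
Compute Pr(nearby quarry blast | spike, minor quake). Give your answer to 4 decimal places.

Under noisy-OR, P(spike | causes) = 1 − (1−0.01)·∏(1−qᵢ) over the active causes.
Weight on nearby quarry blast=true, given the evidence: 0.93892·0.18 = 0.169006
The normalizing constant is 0.40699·0.82 + 0.93892·0.18 = 0.502738
P(nearby quarry blast | spike, minor quake) = 0.169006/0.502738 ≈ 0.3362

Pr(nearby quarry blast | spike, minor quake) ≈ 0.3362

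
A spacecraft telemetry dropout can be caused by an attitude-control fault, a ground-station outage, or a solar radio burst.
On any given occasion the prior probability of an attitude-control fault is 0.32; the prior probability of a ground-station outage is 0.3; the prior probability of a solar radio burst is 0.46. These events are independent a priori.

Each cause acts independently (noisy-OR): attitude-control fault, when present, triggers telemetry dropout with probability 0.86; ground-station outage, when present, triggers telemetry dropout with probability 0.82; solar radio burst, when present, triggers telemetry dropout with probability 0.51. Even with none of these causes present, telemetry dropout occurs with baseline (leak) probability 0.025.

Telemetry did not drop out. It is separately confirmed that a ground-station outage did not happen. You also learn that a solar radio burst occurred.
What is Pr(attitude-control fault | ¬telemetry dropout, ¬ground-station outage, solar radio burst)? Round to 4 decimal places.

Pr(attitude-control fault | ¬telemetry dropout, ¬ground-station outage, solar radio burst) ≈ 0.0618

Under noisy-OR, P(telemetry dropout | causes) = 1 − (1−0.025)·∏(1−qᵢ) over the active causes.
P(¬telemetry dropout | ¬ground-station outage, solar radio burst) = 0.47775·0.68 + 0.066885·0.32 = 0.324870 + 0.021403 = 0.346273
The attitude-control fault-present share is 0.066885·0.32 = 0.021403.
Hence the posterior is 0.021403/0.346273 ≈ 0.0618.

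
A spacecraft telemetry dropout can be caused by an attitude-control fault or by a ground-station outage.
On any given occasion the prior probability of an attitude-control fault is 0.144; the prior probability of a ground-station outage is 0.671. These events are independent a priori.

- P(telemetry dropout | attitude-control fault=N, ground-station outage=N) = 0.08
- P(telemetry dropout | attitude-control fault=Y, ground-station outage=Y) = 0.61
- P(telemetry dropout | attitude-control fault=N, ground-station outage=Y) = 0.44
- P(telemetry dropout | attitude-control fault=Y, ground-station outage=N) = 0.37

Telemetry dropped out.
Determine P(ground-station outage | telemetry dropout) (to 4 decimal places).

P(ground-station outage | telemetry dropout) ≈ 0.8861

P(telemetry dropout) = 0.08×0.856×0.329 + 0.44×0.856×0.671 + 0.37×0.144×0.329 + 0.61×0.144×0.671 = 0.022530 + 0.252725 + 0.017529 + 0.058941 = 0.351725
Of this, 0.311666 comes from 0.252725 + 0.058941 (the ground-station outage=true cases).
So P(ground-station outage | telemetry dropout) = 0.311666/0.351725 ≈ 0.8861.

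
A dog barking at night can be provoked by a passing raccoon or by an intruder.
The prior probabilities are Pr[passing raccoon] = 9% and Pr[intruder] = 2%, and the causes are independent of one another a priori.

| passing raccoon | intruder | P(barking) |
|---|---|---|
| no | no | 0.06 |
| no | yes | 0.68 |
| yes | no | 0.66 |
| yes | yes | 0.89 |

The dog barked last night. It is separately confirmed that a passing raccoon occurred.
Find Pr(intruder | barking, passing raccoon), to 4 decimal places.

Pr(intruder | barking, passing raccoon) ≈ 0.0268

Numerator (weight on configurations with intruder): 0.89*0.02 = 0.017800
Normalizer over all consistent configurations: 0.66*0.98 + 0.89*0.02 = 0.664600
P(intruder | barking, passing raccoon) = 0.017800/0.664600 ≈ 0.0268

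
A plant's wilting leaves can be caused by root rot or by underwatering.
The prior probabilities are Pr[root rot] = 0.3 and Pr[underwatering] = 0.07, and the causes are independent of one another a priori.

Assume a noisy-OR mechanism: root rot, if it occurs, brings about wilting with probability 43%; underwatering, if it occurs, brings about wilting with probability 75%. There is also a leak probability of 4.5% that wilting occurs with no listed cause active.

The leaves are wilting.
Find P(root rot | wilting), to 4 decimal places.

P(root rot | wilting) ≈ 0.6857

Under noisy-OR, P(wilting | causes) = 1 − (1−0.045)·∏(1−qᵢ) over the active causes.
Sum P(wilting|·) weighted by the priors over the 4 (root rot, underwatering) configurations:
  P(wilting) = 0.045×0.7×0.93 + 0.76125×0.7×0.07 + 0.45565×0.3×0.93 + 0.863912×0.3×0.07
        = 0.029295 + 0.037301 + 0.127126 + 0.018142 = 0.211864
Configurations with root rot contribute 0.145268, so
  P(root rot | wilting) = 0.145268 / 0.211864 ≈ 0.6857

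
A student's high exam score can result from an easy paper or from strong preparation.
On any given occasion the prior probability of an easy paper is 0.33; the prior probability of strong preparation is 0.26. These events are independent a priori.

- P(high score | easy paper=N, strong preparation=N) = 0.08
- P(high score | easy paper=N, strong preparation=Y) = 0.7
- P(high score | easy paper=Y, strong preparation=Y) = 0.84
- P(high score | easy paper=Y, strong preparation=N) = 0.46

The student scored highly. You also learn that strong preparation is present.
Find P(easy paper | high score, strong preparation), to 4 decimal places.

P(easy paper | high score, strong preparation) ≈ 0.3715

Weight on easy paper=true, given the evidence: 0.84×0.33 = 0.277200
Denominator P(high score | strong preparation): 0.7×0.67 + 0.84×0.33 = 0.746200
P(easy paper | high score, strong preparation) = 0.277200/0.746200 ≈ 0.3715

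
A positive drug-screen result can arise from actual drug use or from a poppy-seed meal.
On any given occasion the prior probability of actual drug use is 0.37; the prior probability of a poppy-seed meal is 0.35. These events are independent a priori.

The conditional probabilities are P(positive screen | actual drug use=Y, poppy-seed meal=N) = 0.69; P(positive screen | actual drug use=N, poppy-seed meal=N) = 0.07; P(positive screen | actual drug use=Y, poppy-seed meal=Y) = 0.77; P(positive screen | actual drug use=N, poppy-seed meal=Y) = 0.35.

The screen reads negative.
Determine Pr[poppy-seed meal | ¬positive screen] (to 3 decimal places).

Pr[poppy-seed meal | ¬positive screen] ≈ 0.275

Enumerate the 4 (actual drug use, poppy-seed meal) configurations and weight by the priors:
  P(¬positive screen) = 0.93·0.63·0.65 + 0.65·0.63·0.35 + 0.31·0.37·0.65 + 0.23·0.37·0.35
        = 0.380835 + 0.143325 + 0.074555 + 0.029785 = 0.628500
Configurations with poppy-seed meal contribute 0.173110, so
  P(poppy-seed meal | ¬positive screen) = 0.173110 / 0.628500 ≈ 0.275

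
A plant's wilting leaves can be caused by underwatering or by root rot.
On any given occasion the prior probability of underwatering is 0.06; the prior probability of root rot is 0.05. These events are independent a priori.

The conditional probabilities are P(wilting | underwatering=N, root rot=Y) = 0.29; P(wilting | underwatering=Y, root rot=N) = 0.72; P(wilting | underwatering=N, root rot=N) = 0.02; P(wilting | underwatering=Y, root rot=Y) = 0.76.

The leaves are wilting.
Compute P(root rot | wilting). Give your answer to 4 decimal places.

P(root rot | wilting) ≈ 0.2127

P(wilting) = 0.02*0.94*0.95 + 0.29*0.94*0.05 + 0.72*0.06*0.95 + 0.76*0.06*0.05 = 0.017860 + 0.013630 + 0.041040 + 0.002280 = 0.074810
The root rot-present share is 0.013630 + 0.002280 = 0.015910.
So P(root rot | wilting) = 0.015910/0.074810 ≈ 0.2127.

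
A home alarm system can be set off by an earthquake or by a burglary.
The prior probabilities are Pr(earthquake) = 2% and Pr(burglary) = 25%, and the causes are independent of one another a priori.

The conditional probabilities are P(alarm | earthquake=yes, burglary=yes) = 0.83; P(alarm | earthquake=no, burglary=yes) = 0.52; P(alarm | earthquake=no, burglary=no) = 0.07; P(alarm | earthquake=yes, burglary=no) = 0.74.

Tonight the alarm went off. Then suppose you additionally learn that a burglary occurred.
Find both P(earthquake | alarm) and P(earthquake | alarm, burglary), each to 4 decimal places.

P(earthquake | alarm) ≈ 0.0786; P(earthquake | alarm, burglary) ≈ 0.0315

For the numerator, keep only earthquake=true terms: 0.011100 + 0.004150 = 0.015250
The normalizing constant is 0.07*0.98*0.75 + 0.52*0.98*0.25 + 0.74*0.02*0.75 + 0.83*0.02*0.25 = 0.194100
P(earthquake | alarm) = 0.015250/0.194100 ≈ 0.0786

With the extra evidence:
Enumerate both values of earthquake and weight by the priors:
  P(alarm | burglary) = 0.52*0.98 + 0.83*0.02
        = 0.509600 + 0.016600 = 0.526200
Keeping only the earthquake-present terms gives 0.016600, so
  P(earthquake | alarm, burglary) = 0.016600 / 0.526200 ≈ 0.0315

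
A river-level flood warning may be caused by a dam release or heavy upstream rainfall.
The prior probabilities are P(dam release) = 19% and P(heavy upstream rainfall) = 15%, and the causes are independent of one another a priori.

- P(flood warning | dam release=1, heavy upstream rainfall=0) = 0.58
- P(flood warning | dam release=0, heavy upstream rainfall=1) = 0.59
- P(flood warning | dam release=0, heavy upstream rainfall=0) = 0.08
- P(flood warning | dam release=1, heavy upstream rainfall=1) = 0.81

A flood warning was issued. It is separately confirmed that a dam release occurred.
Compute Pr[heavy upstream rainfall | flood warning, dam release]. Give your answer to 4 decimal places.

Enumerate both values of heavy upstream rainfall and weight by the priors:
  P(flood warning | dam release) = 0.58*0.85 + 0.81*0.15
        = 0.493000 + 0.121500 = 0.614500
Configurations with heavy upstream rainfall contribute 0.121500, so
  P(heavy upstream rainfall | flood warning, dam release) = 0.121500 / 0.614500 ≈ 0.1977

Pr[heavy upstream rainfall | flood warning, dam release] ≈ 0.1977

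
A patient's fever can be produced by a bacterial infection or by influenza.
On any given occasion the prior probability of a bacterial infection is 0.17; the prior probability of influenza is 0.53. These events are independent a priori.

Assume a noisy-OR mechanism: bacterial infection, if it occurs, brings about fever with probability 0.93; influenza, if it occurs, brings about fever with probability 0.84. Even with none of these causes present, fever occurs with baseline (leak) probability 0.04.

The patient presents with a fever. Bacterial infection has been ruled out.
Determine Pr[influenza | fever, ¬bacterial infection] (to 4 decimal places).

Pr[influenza | fever, ¬bacterial infection] ≈ 0.9598

Under noisy-OR, P(fever | causes) = 1 − (1−0.04)·∏(1−qᵢ) over the active causes.
P(fever | ¬bacterial infection) = 0.04·0.47 + 0.8464·0.53 = 0.018800 + 0.448592 = 0.467392
Restricting to configurations with influenza present: 0.8464·0.53 = 0.448592.
P(influenza | fever, ¬bacterial infection) = 0.448592 / 0.467392 ≈ 0.9598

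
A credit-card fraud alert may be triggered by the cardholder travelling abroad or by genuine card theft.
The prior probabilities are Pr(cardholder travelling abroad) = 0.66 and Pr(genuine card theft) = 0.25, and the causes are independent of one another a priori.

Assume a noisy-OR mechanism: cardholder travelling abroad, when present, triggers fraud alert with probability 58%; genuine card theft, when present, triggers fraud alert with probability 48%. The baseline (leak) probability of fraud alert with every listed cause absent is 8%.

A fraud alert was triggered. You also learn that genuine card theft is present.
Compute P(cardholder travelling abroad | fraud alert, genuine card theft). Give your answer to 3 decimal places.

P(cardholder travelling abroad | fraud alert, genuine card theft) ≈ 0.748

Under noisy-OR, P(fraud alert | causes) = 1 − (1−0.08)·∏(1−qᵢ) over the active causes.
P(fraud alert | genuine card theft) = 0.5216*0.34 + 0.799072*0.66 = 0.177344 + 0.527388 = 0.704732
Restricting to configurations with cardholder travelling abroad present: 0.799072*0.66 = 0.527388.
Hence the posterior is 0.527388/0.704732 ≈ 0.748.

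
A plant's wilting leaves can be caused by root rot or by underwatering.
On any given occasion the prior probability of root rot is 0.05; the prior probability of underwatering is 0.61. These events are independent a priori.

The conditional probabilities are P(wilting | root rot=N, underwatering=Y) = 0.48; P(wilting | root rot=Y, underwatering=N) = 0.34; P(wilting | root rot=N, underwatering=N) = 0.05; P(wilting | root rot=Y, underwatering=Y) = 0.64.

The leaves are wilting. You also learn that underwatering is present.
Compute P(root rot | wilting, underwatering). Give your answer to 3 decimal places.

P(wilting | underwatering) = 0.48*0.95 + 0.64*0.05 = 0.456000 + 0.032000 = 0.488000
Of this, 0.032000 comes from 0.64*0.05 (the root rot=true cases).
Hence the posterior is 0.032000/0.488000 ≈ 0.066.

P(root rot | wilting, underwatering) ≈ 0.066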